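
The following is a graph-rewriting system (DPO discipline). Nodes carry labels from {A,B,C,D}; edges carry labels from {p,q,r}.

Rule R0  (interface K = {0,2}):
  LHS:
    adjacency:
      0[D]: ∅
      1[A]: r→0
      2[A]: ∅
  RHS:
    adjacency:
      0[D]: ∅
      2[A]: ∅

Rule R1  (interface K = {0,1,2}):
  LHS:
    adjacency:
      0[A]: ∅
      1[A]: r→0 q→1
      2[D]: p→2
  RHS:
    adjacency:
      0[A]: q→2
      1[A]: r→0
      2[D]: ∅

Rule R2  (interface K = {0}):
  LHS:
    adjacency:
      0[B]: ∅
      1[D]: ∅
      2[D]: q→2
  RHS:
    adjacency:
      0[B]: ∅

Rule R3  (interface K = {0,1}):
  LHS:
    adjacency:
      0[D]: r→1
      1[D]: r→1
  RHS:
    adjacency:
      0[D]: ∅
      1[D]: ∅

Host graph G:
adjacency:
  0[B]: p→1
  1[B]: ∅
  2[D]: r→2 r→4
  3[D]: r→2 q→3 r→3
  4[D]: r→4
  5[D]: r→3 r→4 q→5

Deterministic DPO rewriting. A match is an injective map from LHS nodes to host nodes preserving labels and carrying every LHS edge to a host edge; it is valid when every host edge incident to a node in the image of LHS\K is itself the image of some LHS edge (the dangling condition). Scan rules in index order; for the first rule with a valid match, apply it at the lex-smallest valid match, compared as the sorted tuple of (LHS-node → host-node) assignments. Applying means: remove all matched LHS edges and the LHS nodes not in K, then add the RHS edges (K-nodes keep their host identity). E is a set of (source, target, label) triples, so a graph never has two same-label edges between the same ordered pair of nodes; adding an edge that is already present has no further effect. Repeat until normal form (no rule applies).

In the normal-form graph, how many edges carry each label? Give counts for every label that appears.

initial: |V|=6 |E|=10  E = 0-p->1 2-r->2 2-r->4 3-r->2 3-q->3 3-r->3 4-r->4 5-r->3 5-r->4 5-q->5
step 1: apply R3 at {0↦2, 1↦4}  → |V|=6 |E|=8  E = 0-p->1 2-r->2 3-r->2 3-q->3 3-r->3 5-r->3 5-r->4 5-q->5
step 2: apply R3 at {0↦3, 1↦2}  → |V|=6 |E|=6  E = 0-p->1 3-q->3 3-r->3 5-r->3 5-r->4 5-q->5
step 3: apply R3 at {0↦5, 1↦3}  → |V|=6 |E|=4  E = 0-p->1 3-q->3 5-r->4 5-q->5
step 4: apply R2 at {0↦0, 1↦2, 2↦3}  → |V|=4 |E|=3  E = 0-p->1 5-r->4 5-q->5
final graph: no rule applies after step 4
NF edges: [(0, 1, 'p'), (5, 4, 'r'), (5, 5, 'q')]

Answer: p:1 q:1 r:1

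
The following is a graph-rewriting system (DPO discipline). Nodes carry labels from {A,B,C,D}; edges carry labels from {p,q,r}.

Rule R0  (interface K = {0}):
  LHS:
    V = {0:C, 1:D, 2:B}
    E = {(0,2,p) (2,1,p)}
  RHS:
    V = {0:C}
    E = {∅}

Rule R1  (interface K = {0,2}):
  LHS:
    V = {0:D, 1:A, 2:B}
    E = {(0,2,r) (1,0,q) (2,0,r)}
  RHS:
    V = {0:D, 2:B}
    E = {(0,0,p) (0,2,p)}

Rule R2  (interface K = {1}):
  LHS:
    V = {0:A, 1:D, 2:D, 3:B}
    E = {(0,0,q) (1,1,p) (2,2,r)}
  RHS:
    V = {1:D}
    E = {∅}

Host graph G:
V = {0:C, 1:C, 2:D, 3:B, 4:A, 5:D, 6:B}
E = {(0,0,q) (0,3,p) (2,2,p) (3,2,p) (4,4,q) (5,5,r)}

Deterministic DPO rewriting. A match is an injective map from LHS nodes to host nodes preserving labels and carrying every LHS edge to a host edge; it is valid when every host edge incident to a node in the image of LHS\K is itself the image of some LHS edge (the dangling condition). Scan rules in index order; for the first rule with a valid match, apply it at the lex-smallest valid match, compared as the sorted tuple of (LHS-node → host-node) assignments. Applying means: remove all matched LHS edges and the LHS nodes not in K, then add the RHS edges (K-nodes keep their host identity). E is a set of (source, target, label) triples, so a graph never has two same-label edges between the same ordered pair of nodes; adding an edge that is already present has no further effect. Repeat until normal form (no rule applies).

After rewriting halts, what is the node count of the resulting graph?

[0] host  ⇒  7 nodes, 6 edges  {0-q->0 0-p->3 2-p->2 3-p->2 4-q->4 5-r->5}
[1] R2 @ {0↦4, 1↦2, 2↦5, 3↦6}  ⇒  4 nodes, 3 edges  {0-q->0 0-p->3 3-p->2}
[2] R0 @ {0↦0, 1↦2, 2↦3}  ⇒  2 nodes, 1 edges  {0-q->0}
halt: no rule applies after step 2
NF nodes: {0:C, 1:C}

Answer: 2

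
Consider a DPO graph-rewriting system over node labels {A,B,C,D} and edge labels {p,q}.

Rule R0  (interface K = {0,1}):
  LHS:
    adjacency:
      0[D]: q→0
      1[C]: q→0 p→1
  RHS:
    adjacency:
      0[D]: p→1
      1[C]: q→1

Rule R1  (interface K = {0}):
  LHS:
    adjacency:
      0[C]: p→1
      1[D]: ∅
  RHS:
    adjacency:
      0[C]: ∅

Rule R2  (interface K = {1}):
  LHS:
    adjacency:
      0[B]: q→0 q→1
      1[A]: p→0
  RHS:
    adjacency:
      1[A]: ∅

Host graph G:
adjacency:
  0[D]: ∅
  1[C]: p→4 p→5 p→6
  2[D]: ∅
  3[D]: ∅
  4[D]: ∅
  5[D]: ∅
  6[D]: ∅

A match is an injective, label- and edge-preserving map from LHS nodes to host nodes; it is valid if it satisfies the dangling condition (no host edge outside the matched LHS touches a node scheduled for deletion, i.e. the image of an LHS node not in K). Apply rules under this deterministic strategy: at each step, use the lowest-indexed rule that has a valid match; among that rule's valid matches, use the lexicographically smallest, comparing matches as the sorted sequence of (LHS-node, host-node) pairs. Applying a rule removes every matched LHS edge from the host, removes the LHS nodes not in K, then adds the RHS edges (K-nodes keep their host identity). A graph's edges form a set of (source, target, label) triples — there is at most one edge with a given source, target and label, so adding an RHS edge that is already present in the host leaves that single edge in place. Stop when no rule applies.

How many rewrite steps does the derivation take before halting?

start.  V:7 E:3  edges: 1-p->4 1-p->5 1-p->6
1. fire R1 via {0↦1, 1↦4}  →  V:6 E:2  edges: 1-p->5 1-p->6
2. fire R1 via {0↦1, 1↦5}  →  V:5 E:1  edges: 1-p->6
3. fire R1 via {0↦1, 1↦6}  →  V:4 E:0  edges: ∅
normal form: no rule applies after step 3

Answer: 3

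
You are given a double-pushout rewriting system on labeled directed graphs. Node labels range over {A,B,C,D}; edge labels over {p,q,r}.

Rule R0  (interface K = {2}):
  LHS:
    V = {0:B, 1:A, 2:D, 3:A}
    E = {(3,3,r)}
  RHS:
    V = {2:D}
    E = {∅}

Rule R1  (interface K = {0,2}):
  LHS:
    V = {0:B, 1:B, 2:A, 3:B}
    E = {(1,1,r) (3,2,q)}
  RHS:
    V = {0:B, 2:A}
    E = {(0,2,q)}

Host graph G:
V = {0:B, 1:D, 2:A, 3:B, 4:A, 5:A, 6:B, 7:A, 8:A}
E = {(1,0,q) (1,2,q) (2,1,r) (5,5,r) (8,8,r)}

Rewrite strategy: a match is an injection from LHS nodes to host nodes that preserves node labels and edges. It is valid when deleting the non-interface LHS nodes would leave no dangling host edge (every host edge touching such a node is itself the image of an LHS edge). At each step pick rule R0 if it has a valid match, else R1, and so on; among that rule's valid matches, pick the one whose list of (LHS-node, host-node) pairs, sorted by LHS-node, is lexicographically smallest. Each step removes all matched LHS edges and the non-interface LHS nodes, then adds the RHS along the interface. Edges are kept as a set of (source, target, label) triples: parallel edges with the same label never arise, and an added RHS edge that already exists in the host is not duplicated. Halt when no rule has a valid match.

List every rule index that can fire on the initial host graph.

Answer: [R0]

Steps:
R0: 8 valid matches — {0↦3, 1↦4, 2↦1, 3↦5}, {0↦3, 1↦4, 2↦1, 3↦8}, {0↦3, 1↦7, 2↦1, 3↦5} (+5 more)
R1: no valid match — LHS pattern not found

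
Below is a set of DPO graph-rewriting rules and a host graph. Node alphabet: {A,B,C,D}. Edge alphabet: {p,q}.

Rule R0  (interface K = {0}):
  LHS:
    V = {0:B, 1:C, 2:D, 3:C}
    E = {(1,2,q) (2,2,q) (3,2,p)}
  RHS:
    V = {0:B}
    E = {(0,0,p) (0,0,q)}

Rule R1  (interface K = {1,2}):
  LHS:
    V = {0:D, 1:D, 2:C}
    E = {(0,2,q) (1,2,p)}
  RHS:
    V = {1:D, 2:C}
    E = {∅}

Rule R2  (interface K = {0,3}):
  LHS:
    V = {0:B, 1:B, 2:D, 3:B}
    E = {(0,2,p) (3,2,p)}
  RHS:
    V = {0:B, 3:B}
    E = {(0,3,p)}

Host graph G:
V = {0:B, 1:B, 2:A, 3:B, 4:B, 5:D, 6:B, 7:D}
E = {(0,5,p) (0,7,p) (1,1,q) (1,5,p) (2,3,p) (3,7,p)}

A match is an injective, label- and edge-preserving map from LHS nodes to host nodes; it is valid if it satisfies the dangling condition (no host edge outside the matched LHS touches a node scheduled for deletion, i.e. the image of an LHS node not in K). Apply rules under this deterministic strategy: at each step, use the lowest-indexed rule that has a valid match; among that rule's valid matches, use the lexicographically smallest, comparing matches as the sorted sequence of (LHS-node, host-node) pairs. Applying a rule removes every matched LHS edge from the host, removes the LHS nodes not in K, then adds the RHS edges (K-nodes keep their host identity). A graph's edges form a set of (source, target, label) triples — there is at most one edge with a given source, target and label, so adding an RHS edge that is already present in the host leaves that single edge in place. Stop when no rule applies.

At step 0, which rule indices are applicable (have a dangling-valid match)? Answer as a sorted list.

Answer: [R2]

Rewrite trace:
R0: no valid match — LHS pattern not found
R1: no valid match — LHS pattern not found
R2: 8 valid matches — {0↦0, 1↦4, 2↦5, 3↦1}, {0↦0, 1↦4, 2↦7, 3↦3}, {0↦0, 1↦6, 2↦5, 3↦1} (+5 more)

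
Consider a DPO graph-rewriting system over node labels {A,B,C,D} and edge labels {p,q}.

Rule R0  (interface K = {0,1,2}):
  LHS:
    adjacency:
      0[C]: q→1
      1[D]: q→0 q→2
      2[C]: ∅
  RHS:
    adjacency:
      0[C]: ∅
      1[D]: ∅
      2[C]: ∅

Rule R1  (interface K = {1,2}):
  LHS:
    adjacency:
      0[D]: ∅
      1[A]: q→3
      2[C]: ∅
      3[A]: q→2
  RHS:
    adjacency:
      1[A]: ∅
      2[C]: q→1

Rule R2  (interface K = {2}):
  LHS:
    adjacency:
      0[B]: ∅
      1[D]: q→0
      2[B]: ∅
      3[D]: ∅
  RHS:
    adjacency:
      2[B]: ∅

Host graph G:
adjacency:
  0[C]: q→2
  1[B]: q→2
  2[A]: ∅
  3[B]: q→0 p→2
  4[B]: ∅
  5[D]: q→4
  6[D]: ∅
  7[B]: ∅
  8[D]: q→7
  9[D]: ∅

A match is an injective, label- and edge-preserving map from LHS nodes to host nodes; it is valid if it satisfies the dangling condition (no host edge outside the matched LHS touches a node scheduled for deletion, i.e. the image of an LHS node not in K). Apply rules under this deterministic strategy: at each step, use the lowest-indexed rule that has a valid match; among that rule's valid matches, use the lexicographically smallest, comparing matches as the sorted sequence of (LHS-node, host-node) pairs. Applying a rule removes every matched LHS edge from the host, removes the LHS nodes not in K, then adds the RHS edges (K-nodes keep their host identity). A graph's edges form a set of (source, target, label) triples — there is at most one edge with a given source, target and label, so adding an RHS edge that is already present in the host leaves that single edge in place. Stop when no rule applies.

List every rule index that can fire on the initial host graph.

Answer: [R2]

Rewrite trace:
R0: no valid match — LHS pattern not found
R1: no valid match — LHS pattern not found
R2: 12 valid matches — {0↦4, 1↦5, 2↦1, 3↦6}, {0↦4, 1↦5, 2↦1, 3↦9}, {0↦4, 1↦5, 2↦3, 3↦6} (+9 more)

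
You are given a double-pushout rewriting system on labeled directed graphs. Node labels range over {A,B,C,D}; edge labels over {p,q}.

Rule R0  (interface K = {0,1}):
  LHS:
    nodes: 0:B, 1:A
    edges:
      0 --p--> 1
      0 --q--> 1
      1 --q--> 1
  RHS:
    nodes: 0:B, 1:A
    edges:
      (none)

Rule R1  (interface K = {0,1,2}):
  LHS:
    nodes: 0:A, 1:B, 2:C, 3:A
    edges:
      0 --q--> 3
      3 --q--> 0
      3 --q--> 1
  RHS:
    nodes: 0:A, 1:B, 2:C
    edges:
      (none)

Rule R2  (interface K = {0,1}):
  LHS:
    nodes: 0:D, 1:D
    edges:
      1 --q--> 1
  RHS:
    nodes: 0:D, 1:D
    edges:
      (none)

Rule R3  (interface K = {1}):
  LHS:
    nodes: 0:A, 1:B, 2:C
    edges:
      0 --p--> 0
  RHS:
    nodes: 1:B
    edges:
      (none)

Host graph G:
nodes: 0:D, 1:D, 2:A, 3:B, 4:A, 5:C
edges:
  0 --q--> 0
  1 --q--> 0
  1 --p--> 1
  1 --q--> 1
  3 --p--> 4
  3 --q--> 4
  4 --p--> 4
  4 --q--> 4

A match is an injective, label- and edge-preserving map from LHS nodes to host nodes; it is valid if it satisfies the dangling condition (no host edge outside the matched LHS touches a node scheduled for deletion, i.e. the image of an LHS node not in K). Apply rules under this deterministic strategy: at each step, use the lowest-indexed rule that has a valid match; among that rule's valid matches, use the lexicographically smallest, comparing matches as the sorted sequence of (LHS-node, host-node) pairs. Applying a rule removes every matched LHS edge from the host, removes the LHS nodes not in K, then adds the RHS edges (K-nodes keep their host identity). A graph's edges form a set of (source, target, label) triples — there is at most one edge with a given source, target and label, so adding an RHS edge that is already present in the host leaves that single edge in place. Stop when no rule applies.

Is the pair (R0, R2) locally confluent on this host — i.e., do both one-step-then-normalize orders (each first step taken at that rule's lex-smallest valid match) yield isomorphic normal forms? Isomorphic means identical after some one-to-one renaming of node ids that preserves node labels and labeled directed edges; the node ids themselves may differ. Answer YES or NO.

Answer: YES

Derivation:
branch R0-first: apply at {0↦3, 1↦4} → |E|=5, then 3 more step(s) → NF |V|=4 |E|=2 V={0:D, 1:D, 2:A, 3:B} E=1-q->0 1-p->1
branch R2-first: apply at {0↦0, 1↦1} → |E|=7, then 3 more step(s) → NF |V|=4 |E|=2 V={0:D, 1:D, 2:A, 3:B} E=1-q->0 1-p->1
graphs isomorphic (equal up to label-preserving node renaming)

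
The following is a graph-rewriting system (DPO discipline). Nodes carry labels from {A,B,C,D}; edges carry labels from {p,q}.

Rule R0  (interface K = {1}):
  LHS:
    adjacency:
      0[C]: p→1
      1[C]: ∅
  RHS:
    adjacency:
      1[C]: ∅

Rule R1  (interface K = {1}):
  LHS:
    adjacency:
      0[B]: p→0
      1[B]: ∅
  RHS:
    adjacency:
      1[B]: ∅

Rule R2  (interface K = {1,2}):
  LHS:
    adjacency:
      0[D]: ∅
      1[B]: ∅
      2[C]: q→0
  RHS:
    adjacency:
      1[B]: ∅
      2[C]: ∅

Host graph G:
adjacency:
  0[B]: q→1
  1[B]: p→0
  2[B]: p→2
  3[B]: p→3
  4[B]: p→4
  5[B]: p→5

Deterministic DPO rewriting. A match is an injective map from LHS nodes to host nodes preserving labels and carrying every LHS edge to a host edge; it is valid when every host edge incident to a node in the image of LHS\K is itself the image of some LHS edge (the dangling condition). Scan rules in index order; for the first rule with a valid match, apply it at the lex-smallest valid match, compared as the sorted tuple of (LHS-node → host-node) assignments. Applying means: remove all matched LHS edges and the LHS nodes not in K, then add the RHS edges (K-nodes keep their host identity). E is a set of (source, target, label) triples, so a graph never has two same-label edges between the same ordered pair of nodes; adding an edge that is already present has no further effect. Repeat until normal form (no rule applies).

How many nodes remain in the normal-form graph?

initial: |V|=6 |E|=6  E = 0-q->1 1-p->0 2-p->2 3-p->3 4-p->4 5-p->5
step 1: apply R1 at {0↦2, 1↦0}  → |V|=5 |E|=5  E = 0-q->1 1-p->0 3-p->3 4-p->4 5-p->5
step 2: apply R1 at {0↦3, 1↦0}  → |V|=4 |E|=4  E = 0-q->1 1-p->0 4-p->4 5-p->5
step 3: apply R1 at {0↦4, 1↦0}  → |V|=3 |E|=3  E = 0-q->1 1-p->0 5-p->5
step 4: apply R1 at {0↦5, 1↦0}  → |V|=2 |E|=2  E = 0-q->1 1-p->0
final graph: no rule applies after step 4
NF nodes: {0:B, 1:B}

Answer: 2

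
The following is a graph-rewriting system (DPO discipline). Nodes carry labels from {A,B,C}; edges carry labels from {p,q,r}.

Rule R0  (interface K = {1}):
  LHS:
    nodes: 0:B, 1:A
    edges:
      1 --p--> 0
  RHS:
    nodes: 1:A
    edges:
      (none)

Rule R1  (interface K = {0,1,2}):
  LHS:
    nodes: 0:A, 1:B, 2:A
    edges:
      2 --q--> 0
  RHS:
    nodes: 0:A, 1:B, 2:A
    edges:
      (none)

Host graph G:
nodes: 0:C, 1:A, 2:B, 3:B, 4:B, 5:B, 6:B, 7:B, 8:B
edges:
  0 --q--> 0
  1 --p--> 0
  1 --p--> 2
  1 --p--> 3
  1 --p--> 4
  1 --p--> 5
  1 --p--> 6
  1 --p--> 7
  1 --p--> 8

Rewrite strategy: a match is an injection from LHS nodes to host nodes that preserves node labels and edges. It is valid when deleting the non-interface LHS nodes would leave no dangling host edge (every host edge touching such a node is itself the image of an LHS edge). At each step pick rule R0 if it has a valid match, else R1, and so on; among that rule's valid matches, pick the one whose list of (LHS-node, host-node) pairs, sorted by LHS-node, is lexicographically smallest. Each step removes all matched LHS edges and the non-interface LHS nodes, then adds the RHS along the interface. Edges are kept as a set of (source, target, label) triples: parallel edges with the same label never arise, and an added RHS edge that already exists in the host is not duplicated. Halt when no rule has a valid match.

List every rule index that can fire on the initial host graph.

R0: 7 valid matches — {0↦2, 1↦1}, {0↦3, 1↦1}, {0↦4, 1↦1} (+4 more)
R1: no valid match — LHS pattern not found

Answer: [R0]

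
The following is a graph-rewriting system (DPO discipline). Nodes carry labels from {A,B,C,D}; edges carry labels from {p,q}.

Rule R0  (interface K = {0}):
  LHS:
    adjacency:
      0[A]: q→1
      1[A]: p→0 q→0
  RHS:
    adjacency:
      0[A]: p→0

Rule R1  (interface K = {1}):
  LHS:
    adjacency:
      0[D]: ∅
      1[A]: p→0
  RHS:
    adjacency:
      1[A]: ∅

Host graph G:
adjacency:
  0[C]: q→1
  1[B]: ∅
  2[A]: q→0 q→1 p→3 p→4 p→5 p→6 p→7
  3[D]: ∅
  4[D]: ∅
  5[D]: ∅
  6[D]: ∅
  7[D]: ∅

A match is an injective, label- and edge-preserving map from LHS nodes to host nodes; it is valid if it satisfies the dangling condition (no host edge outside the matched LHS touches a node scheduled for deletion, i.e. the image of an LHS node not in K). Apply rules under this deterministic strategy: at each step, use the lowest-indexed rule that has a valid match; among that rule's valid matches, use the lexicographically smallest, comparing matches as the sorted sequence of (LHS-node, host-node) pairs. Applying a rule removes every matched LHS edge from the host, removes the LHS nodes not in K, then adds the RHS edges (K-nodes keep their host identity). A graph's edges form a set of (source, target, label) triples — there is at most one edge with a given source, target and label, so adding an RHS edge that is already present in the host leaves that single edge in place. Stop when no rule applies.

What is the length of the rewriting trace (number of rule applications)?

[0] host  ⇒  8 nodes, 8 edges  {0-q->1 2-q->0 2-q->1 2-p->3 2-p->4 2-p->5 2-p->6 2-p->7}
[1] R1 @ {0↦3, 1↦2}  ⇒  7 nodes, 7 edges  {0-q->1 2-q->0 2-q->1 2-p->4 2-p->5 2-p->6 2-p->7}
[2] R1 @ {0↦4, 1↦2}  ⇒  6 nodes, 6 edges  {0-q->1 2-q->0 2-q->1 2-p->5 2-p->6 2-p->7}
[3] R1 @ {0↦5, 1↦2}  ⇒  5 nodes, 5 edges  {0-q->1 2-q->0 2-q->1 2-p->6 2-p->7}
[4] R1 @ {0↦6, 1↦2}  ⇒  4 nodes, 4 edges  {0-q->1 2-q->0 2-q->1 2-p->7}
[5] R1 @ {0↦7, 1↦2}  ⇒  3 nodes, 3 edges  {0-q->1 2-q->0 2-q->1}
halt: no rule applies after step 5

Answer: 5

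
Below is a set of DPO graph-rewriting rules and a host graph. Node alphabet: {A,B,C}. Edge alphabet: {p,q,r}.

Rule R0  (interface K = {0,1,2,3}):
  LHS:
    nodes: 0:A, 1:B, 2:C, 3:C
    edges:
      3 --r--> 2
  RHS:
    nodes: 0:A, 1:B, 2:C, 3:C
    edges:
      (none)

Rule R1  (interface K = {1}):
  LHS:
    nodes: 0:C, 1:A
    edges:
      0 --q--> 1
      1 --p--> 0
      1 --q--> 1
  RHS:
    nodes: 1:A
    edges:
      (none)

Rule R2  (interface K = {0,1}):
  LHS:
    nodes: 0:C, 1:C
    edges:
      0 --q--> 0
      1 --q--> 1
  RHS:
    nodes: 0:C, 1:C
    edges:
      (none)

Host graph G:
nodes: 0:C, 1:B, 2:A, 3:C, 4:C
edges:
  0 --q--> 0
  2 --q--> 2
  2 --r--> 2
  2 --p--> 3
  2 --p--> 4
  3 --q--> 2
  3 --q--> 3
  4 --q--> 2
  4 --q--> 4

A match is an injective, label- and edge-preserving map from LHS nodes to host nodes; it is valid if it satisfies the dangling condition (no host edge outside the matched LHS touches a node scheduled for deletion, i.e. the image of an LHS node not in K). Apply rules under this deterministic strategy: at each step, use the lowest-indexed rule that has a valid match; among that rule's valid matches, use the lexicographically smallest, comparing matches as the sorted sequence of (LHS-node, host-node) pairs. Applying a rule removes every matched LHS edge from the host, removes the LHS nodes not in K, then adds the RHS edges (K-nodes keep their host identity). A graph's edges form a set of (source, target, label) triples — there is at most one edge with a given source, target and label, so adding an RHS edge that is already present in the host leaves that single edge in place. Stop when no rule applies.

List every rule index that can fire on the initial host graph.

R0: no valid match — LHS pattern not found
R1: no valid match — 2 raw matches, all fail dangling condition
R2: 6 valid matches — {0↦0, 1↦3}, {0↦0, 1↦4}, {0↦3, 1↦0} (+3 more)

Answer: [R2]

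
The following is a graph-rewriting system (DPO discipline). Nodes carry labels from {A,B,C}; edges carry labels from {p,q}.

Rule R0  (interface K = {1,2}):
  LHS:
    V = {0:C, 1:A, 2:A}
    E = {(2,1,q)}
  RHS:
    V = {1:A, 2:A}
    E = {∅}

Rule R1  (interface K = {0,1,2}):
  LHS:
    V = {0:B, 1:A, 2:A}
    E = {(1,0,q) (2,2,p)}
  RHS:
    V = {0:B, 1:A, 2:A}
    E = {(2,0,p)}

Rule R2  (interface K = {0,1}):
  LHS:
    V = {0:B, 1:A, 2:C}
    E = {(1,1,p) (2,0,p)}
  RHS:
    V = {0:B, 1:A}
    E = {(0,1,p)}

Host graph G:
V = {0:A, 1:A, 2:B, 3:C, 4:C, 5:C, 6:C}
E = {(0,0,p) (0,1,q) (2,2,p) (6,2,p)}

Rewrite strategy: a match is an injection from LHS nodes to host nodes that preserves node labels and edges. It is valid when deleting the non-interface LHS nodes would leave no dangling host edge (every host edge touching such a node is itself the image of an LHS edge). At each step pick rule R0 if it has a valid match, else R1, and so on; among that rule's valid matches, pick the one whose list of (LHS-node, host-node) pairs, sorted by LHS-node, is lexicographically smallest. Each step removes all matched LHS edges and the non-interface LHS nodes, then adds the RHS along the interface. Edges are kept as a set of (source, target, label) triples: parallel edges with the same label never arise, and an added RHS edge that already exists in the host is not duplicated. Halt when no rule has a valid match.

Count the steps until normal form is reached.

Answer: 2

Rewrite trace:
[0] host  ⇒  7 nodes, 4 edges  {0-p->0 0-q->1 2-p->2 6-p->2}
[1] R0 @ {0↦3, 1↦1, 2↦0}  ⇒  6 nodes, 3 edges  {0-p->0 2-p->2 6-p->2}
[2] R2 @ {0↦2, 1↦0, 2↦6}  ⇒  5 nodes, 2 edges  {2-p->0 2-p->2}
final graph: no rule applies after step 2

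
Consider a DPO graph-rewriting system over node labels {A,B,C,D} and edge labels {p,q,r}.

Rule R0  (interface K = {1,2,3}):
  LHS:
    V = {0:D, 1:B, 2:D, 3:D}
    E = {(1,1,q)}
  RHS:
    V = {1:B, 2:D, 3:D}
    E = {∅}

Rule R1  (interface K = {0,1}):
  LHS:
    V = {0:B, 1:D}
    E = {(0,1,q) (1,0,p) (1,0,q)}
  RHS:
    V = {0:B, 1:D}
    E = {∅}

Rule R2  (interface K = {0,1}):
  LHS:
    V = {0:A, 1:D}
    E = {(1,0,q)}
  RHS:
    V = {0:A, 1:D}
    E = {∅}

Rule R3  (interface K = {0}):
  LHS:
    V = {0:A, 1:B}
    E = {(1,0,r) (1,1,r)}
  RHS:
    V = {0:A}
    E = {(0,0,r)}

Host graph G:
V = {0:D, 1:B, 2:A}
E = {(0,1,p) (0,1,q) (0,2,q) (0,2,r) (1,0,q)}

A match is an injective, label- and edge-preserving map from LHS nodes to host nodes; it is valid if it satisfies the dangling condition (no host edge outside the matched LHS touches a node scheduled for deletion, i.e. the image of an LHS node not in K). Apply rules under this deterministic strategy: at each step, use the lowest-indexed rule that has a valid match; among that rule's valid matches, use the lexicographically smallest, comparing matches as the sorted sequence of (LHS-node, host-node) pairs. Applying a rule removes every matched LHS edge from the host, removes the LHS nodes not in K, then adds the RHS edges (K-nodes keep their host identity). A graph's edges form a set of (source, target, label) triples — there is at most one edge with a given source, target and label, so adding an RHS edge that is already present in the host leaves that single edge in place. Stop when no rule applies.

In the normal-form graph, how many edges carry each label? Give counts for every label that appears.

Answer: r:1

Derivation:
start.  V:3 E:5  edges: 0-p->1 0-q->1 0-q->2 0-r->2 1-q->0
1. fire R1 via {0↦1, 1↦0}  →  V:3 E:2  edges: 0-q->2 0-r->2
2. fire R2 via {0↦2, 1↦0}  →  V:3 E:1  edges: 0-r->2
halt: no rule applies after step 2
NF edges: [(0, 2, 'r')]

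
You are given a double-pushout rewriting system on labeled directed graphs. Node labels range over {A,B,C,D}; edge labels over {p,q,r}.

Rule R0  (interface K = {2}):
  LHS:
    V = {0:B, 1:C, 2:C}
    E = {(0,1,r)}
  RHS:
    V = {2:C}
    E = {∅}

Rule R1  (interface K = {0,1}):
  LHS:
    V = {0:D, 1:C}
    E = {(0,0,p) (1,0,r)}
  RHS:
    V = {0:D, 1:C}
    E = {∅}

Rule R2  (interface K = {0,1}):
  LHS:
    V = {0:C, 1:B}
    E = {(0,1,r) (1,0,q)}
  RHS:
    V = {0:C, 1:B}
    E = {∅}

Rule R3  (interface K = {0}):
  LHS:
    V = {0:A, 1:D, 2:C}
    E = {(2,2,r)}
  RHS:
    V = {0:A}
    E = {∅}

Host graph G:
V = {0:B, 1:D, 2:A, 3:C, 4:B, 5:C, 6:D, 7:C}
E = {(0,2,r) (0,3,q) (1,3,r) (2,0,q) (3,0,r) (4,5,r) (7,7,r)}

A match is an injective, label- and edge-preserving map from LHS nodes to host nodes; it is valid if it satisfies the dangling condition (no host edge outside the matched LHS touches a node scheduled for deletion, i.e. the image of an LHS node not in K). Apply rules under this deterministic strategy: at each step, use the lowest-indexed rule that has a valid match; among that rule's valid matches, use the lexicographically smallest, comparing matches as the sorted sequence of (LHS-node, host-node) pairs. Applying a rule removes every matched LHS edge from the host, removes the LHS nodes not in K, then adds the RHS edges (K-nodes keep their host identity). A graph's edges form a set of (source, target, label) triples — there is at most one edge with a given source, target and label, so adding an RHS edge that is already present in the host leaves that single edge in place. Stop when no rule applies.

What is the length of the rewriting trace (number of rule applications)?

start.  V:8 E:7  edges: 0-r->2 0-q->3 1-r->3 2-q->0 3-r->0 4-r->5 7-r->7
1. fire R0 via {0↦4, 1↦5, 2↦3}  →  V:6 E:6  edges: 0-r->2 0-q->3 1-r->3 2-q->0 3-r->0 7-r->7
2. fire R2 via {0↦3, 1↦0}  →  V:6 E:4  edges: 0-r->2 1-r->3 2-q->0 7-r->7
3. fire R3 via {0↦2, 1↦6, 2↦7}  →  V:4 E:3  edges: 0-r->2 1-r->3 2-q->0
final graph: no rule applies after step 3

Answer: 3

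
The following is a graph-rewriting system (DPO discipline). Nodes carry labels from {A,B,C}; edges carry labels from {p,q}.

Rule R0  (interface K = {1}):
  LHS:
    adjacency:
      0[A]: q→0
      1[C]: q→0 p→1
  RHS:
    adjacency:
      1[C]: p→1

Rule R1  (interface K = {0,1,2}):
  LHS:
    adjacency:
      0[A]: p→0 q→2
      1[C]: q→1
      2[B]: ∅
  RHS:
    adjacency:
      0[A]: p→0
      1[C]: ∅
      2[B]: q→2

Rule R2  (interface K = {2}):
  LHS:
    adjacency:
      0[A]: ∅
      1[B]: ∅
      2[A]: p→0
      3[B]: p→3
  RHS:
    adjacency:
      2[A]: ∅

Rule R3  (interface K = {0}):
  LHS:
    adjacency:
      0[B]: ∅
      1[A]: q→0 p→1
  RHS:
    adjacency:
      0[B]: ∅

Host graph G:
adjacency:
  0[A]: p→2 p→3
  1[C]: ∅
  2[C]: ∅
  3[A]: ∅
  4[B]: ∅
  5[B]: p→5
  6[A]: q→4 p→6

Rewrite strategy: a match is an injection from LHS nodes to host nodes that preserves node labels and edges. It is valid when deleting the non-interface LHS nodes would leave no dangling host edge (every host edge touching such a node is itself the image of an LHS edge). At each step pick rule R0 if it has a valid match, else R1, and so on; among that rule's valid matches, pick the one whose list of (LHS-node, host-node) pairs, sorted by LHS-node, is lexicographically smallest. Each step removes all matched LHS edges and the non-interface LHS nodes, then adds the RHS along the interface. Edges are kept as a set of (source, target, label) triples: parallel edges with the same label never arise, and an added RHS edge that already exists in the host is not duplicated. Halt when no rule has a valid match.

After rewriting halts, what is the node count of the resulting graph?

[0] host  ⇒  7 nodes, 5 edges  {0-p->2 0-p->3 5-p->5 6-q->4 6-p->6}
[1] R3 @ {0↦4, 1↦6}  ⇒  6 nodes, 3 edges  {0-p->2 0-p->3 5-p->5}
[2] R2 @ {0↦3, 1↦4, 2↦0, 3↦5}  ⇒  3 nodes, 1 edges  {0-p->2}
normal form: no rule applies after step 2
NF nodes: {0:A, 1:C, 2:C}

Answer: 3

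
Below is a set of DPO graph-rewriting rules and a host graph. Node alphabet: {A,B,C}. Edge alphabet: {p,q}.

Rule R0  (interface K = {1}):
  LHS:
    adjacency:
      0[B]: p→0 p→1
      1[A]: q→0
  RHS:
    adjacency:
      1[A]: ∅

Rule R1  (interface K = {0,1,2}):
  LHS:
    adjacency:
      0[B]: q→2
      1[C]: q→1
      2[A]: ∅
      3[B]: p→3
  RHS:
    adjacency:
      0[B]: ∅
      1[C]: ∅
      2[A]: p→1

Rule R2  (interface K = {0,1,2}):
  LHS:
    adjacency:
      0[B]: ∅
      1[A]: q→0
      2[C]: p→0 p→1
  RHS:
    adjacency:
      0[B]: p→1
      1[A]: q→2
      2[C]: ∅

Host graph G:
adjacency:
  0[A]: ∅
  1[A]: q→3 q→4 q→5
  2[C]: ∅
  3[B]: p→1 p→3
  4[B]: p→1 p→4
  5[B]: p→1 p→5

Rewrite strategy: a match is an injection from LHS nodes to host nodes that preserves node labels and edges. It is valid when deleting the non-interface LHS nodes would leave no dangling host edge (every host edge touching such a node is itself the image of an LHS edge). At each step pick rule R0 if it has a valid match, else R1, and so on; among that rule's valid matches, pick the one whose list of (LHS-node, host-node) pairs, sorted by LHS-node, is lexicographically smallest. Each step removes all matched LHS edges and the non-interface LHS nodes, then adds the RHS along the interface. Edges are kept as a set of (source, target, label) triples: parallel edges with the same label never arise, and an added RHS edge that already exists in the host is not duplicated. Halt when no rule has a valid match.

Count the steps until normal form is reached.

Answer: 3

Rewrite trace:
start.  V:6 E:9  edges: 1-q->3 1-q->4 1-q->5 3-p->1 3-p->3 4-p->1 4-p->4 5-p->1 5-p->5
1. fire R0 via {0↦3, 1↦1}  →  V:5 E:6  edges: 1-q->4 1-q->5 4-p->1 4-p->4 5-p->1 5-p->5
2. fire R0 via {0↦4, 1↦1}  →  V:4 E:3  edges: 1-q->5 5-p->1 5-p->5
3. fire R0 via {0↦5, 1↦1}  →  V:3 E:0  edges: ∅
final graph: no rule applies after step 3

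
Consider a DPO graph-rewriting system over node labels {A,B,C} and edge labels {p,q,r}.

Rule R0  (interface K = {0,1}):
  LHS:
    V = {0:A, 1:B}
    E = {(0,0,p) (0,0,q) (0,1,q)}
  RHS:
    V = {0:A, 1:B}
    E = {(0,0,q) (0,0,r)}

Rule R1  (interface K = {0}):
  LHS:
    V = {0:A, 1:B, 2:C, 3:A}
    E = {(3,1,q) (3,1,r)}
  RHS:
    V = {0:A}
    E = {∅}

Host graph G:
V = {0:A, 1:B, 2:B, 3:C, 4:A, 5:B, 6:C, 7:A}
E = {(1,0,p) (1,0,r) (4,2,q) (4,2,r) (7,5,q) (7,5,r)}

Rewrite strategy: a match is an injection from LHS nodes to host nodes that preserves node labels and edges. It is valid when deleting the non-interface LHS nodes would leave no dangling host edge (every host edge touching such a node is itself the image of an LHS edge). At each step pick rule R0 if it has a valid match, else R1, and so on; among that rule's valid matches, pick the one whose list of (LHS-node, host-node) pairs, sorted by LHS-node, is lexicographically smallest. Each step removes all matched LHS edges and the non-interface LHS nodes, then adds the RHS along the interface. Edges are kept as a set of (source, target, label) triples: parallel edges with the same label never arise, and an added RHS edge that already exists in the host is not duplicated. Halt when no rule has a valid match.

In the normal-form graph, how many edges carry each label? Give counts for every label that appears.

initial: |V|=8 |E|=6  E = 1-p->0 1-r->0 4-q->2 4-r->2 7-q->5 7-r->5
step 1: apply R1 at {0↦0, 1↦2, 2↦3, 3↦4}  → |V|=5 |E|=4  E = 1-p->0 1-r->0 7-q->5 7-r->5
step 2: apply R1 at {0↦0, 1↦5, 2↦6, 3↦7}  → |V|=2 |E|=2  E = 1-p->0 1-r->0
normal form: no rule applies after step 2
NF edges: [(1, 0, 'p'), (1, 0, 'r')]

Answer: p:1 r:1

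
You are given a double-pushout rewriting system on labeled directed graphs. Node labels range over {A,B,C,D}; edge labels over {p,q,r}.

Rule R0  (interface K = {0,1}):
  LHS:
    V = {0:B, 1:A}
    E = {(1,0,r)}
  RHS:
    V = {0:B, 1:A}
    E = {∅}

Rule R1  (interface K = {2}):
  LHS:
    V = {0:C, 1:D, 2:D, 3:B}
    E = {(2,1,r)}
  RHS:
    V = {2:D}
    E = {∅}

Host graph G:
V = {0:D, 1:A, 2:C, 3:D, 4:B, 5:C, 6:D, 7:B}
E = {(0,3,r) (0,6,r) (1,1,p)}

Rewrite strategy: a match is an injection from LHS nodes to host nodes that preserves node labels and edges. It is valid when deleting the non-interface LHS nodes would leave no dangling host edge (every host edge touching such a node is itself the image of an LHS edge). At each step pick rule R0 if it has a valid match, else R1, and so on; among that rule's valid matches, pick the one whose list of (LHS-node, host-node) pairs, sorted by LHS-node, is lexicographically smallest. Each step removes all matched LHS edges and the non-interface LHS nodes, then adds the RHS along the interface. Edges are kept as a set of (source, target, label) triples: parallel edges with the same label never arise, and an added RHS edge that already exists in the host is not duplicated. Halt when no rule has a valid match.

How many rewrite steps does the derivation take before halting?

initial: |V|=8 |E|=3  E = 0-r->3 0-r->6 1-p->1
step 1: apply R1 at {0↦2, 1↦3, 2↦0, 3↦4}  → |V|=5 |E|=2  E = 0-r->6 1-p->1
step 2: apply R1 at {0↦5, 1↦6, 2↦0, 3↦7}  → |V|=2 |E|=1  E = 1-p->1
final graph: no rule applies after step 2

Answer: 2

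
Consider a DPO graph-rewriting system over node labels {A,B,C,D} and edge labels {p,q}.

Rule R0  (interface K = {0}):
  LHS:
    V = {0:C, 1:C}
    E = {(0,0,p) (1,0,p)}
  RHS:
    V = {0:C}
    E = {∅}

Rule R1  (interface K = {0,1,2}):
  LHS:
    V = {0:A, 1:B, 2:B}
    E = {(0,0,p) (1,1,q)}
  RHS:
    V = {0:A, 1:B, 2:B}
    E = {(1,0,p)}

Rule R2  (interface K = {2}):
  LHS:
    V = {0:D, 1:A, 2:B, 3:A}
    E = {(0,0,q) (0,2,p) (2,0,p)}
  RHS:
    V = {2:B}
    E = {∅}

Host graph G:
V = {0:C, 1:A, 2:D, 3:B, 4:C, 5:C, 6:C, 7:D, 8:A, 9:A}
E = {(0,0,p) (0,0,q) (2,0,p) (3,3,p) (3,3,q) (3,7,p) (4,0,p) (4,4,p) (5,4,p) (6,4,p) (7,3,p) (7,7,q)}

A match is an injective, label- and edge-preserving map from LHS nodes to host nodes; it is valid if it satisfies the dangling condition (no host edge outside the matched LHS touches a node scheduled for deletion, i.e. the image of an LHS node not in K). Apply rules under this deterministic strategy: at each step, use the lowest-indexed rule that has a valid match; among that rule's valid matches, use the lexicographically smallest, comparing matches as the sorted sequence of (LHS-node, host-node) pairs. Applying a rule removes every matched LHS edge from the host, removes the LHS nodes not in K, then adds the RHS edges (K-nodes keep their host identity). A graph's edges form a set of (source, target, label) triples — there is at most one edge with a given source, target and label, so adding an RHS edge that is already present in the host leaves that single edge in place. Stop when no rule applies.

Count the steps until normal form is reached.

Answer: 2

Steps:
start.  V:10 E:12  edges: 0-p->0 0-q->0 2-p->0 3-p->3 3-q->3 3-p->7 4-p->0 4-p->4 5-p->4 6-p->4 7-p->3 7-q->7
1. fire R0 via {0↦4, 1↦5}  →  V:9 E:10  edges: 0-p->0 0-q->0 2-p->0 3-p->3 3-q->3 3-p->7 4-p->0 6-p->4 7-p->3 7-q->7
2. fire R2 via {0↦7, 1↦1, 2↦3, 3↦8}  →  V:6 E:7  edges: 0-p->0 0-q->0 2-p->0 3-p->3 3-q->3 4-p->0 6-p->4
halt: no rule applies after step 2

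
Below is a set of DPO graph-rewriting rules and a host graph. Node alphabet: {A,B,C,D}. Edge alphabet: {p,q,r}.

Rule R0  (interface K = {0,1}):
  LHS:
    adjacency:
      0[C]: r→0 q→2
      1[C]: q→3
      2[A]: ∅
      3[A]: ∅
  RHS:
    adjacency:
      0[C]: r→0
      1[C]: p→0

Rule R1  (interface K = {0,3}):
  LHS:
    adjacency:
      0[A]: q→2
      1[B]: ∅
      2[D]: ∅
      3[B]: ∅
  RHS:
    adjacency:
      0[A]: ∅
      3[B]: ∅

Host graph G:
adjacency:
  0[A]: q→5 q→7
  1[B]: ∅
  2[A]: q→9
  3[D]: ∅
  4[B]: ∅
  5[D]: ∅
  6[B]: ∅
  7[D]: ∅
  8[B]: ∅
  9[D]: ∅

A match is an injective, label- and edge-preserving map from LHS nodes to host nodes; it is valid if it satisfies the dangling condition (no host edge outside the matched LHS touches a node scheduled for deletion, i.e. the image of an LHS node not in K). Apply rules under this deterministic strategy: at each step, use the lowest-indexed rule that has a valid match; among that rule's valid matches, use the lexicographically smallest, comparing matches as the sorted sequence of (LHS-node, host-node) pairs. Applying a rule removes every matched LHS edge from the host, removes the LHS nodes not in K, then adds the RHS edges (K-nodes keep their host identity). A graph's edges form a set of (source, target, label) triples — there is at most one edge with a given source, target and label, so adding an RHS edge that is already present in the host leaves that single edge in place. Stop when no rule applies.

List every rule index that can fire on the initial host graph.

R0: no valid match — LHS pattern not found
R1: 36 valid matches — {0↦0, 1↦1, 2↦5, 3↦4}, {0↦0, 1↦1, 2↦5, 3↦6}, {0↦0, 1↦1, 2↦5, 3↦8} (+33 more)

Answer: [R1]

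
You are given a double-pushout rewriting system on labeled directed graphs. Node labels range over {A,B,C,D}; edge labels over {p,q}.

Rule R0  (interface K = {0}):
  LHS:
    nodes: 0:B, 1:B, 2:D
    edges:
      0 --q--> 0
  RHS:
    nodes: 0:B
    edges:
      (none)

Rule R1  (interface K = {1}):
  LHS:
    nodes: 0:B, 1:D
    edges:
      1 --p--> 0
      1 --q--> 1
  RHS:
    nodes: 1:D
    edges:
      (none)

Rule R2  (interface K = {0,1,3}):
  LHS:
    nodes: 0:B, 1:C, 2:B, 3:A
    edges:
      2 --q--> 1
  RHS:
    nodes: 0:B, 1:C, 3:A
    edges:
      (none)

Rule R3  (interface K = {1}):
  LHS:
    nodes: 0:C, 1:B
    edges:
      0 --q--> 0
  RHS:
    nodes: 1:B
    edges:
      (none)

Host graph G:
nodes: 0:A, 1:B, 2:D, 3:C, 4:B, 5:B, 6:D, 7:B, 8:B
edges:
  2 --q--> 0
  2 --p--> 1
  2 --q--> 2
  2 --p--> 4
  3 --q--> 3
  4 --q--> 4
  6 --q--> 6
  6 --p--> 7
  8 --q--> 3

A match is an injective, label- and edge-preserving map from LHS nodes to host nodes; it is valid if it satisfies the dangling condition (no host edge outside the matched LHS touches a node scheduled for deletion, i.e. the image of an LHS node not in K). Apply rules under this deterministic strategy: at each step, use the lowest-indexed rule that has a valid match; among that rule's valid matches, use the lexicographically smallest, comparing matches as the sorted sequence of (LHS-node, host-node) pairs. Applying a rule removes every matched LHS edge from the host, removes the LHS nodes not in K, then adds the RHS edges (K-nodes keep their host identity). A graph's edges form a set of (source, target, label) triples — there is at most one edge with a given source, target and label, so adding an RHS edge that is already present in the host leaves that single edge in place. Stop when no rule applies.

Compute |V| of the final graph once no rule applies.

Answer: 3

Steps:
start.  V:9 E:9  edges: 2-q->0 2-p->1 2-q->2 2-p->4 3-q->3 4-q->4 6-q->6 6-p->7 8-q->3
1. fire R1 via {0↦1, 1↦2}  →  V:8 E:7  edges: 2-q->0 2-p->4 3-q->3 4-q->4 6-q->6 6-p->7 8-q->3
2. fire R1 via {0↦7, 1↦6}  →  V:7 E:5  edges: 2-q->0 2-p->4 3-q->3 4-q->4 8-q->3
3. fire R0 via {0↦4, 1↦5, 2↦6}  →  V:5 E:4  edges: 2-q->0 2-p->4 3-q->3 8-q->3
4. fire R2 via {0↦4, 1↦3, 2↦8, 3↦0}  →  V:4 E:3  edges: 2-q->0 2-p->4 3-q->3
5. fire R3 via {0↦3, 1↦4}  →  V:3 E:2  edges: 2-q->0 2-p->4
normal form: no rule applies after step 5
NF nodes: {0:A, 2:D, 4:B}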